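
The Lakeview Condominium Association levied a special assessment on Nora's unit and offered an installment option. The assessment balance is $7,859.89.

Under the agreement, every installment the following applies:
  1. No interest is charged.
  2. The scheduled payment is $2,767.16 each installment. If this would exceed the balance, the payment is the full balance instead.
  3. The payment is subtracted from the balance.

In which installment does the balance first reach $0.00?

# | Opening | Payment | End bal
1 | $7,859.89 | $2,767.16 | $5,092.73
2 | $5,092.73 | $2,767.16 | $2,325.57
3 | $2,325.57 | $2,325.57 | $0.00
Balance reaches $0.00 in installment 3.

3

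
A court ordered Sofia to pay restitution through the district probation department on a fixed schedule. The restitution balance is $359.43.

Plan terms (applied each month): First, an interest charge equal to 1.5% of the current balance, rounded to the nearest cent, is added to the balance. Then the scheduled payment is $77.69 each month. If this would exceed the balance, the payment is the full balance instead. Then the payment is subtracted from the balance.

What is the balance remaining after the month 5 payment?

$0.00

Month 1: opening $359.43; interest $5.39 → $364.82; payment $77.69; balance $287.13
Month 2: opening $287.13; interest $4.31 → $291.44; payment $77.69; balance $213.75
Month 3: opening $213.75; interest $3.21 → $216.96; payment $77.69; balance $139.27
Month 4: opening $139.27; interest $2.09 → $141.36; payment $77.69; balance $63.67
Month 5: opening $63.67; interest $0.96 → $64.63; payment $64.63; balance $0.00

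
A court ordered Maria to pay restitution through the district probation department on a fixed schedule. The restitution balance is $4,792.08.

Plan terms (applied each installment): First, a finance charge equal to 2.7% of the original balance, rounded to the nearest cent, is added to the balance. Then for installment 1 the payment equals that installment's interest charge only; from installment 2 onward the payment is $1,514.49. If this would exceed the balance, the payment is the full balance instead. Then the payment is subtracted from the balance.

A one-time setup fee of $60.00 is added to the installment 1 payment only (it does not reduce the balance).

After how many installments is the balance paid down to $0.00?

Installment 1: opening $4,792.08; interest $129.39 → $4,921.47; payment $129.39 (+ $60.00 fee); balance $4,792.08
Installment 2: opening $4,792.08; interest $129.39 → $4,921.47; payment $1,514.49; balance $3,406.98
Installment 3: opening $3,406.98; interest $129.39 → $3,536.37; payment $1,514.49; balance $2,021.88
Installment 4: opening $2,021.88; interest $129.39 → $2,151.27; payment $1,514.49; balance $636.78
Installment 5: opening $636.78; interest $129.39 → $766.17; payment $766.17; balance $0.00
Balance reaches $0.00 in installment 5.

5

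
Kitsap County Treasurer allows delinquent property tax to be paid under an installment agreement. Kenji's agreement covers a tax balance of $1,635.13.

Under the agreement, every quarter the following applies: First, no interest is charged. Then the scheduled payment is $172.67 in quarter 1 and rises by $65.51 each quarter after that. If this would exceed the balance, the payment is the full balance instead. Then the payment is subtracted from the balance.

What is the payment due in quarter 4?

$369.20

Quarter 1: $1,635.13 − $172.67 → $1,462.46
Quarter 2: $1,462.46 − $238.18 → $1,224.28
Quarter 3: $1,224.28 − $303.69 → $920.59
Quarter 4: $920.59 − $369.20 → $551.39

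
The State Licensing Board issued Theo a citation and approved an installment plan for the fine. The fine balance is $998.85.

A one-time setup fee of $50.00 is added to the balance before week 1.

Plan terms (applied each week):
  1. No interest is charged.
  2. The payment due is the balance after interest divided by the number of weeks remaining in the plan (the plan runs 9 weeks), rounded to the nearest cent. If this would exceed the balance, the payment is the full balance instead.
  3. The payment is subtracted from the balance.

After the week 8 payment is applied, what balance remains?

Week 1: opening $1,048.85; payment $116.54; balance $932.31
Week 2: opening $932.31; payment $116.54; balance $815.77
Week 3: opening $815.77; payment $116.54; balance $699.23
Week 4: opening $699.23; payment $116.54; balance $582.69
Week 5: opening $582.69; payment $116.54; balance $466.15
Week 6: opening $466.15; payment $116.54; balance $349.61
Week 7: opening $349.61; payment $116.54; balance $233.07
Week 8: opening $233.07; payment $116.54; balance $116.53

$116.53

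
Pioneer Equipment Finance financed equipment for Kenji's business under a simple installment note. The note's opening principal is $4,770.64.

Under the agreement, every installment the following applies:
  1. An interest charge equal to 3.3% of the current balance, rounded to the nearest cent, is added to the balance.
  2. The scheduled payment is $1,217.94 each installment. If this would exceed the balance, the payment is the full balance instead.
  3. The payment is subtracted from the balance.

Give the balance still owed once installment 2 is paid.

$2,614.62

# | Opening | Interest | Payment | End bal
1 | $4,770.64 | $157.43 | $1,217.94 | $3,710.13
2 | $3,710.13 | $122.43 | $1,217.94 | $2,614.62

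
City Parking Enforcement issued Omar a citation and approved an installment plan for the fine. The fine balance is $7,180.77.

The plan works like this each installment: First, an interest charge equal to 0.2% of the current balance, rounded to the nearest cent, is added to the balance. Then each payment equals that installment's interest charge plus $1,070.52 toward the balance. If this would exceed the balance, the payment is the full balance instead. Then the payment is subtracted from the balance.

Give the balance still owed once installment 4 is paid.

Installment 1: opening $7,180.77; interest $14.36 → $7,195.13; payment $1,084.88; balance $6,110.25
Installment 2: opening $6,110.25; interest $12.22 → $6,122.47; payment $1,082.74; balance $5,039.73
Installment 3: opening $5,039.73; interest $10.08 → $5,049.81; payment $1,080.60; balance $3,969.21
Installment 4: opening $3,969.21; interest $7.94 → $3,977.15; payment $1,078.46; balance $2,898.69

$2,898.69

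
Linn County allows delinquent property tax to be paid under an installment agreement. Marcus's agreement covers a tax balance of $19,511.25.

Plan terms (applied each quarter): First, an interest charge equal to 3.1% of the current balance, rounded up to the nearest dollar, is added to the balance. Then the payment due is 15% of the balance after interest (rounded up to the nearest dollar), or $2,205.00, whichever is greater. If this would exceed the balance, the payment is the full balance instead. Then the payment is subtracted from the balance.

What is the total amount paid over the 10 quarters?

# | Opening | Interest | Payment | End bal
1 | $19,511.25 | $605.00 | $3,018.00 | $17,098.25
2 | $17,098.25 | $531.00 | $2,645.00 | $14,984.25
3 | $14,984.25 | $465.00 | $2,318.00 | $13,131.25
4 | $13,131.25 | $408.00 | $2,205.00 | $11,334.25
5 | $11,334.25 | $352.00 | $2,205.00 | $9,481.25
6 | $9,481.25 | $294.00 | $2,205.00 | $7,570.25
7 | $7,570.25 | $235.00 | $2,205.00 | $5,600.25
8 | $5,600.25 | $174.00 | $2,205.00 | $3,569.25
9 | $3,569.25 | $111.00 | $2,205.00 | $1,475.25
10 | $1,475.25 | $46.00 | $1,521.25 | $0.00
Total paid: $22,732.25

$22,732.25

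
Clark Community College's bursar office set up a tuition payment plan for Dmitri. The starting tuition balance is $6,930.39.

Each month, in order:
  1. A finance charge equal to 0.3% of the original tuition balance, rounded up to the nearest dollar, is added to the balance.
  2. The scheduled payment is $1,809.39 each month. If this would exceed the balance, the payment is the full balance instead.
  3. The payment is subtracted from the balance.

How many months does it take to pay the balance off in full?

4

Month 1: $6,930.39 +$21.00 interest = $6,951.39; pay $1,809.39 → $5,142.00
Month 2: $5,142.00 +$21.00 interest = $5,163.00; pay $1,809.39 → $3,353.61
Month 3: $3,353.61 +$21.00 interest = $3,374.61; pay $1,809.39 → $1,565.22
Month 4: $1,565.22 +$21.00 interest = $1,586.22; pay $1,586.22 → $0.00
Balance reaches $0.00 in month 4.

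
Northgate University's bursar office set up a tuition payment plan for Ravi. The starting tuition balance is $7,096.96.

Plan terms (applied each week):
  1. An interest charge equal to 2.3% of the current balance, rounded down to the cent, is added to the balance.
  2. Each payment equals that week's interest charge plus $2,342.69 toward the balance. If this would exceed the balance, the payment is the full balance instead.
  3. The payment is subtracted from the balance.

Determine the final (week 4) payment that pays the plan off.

$70.47

# | Opening | Interest | Payment | End bal
1 | $7,096.96 | $163.23 | $2,505.92 | $4,754.27
2 | $4,754.27 | $109.34 | $2,452.03 | $2,411.58
3 | $2,411.58 | $55.46 | $2,398.15 | $68.89
4 | $68.89 | $1.58 | $70.47 | $0.00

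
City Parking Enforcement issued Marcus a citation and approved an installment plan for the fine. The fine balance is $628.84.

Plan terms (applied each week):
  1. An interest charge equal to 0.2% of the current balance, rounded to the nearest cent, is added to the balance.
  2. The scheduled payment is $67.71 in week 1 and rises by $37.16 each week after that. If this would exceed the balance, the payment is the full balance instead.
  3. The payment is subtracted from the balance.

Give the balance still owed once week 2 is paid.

# | Opening | Interest | Payment | End bal
1 | $628.84 | $1.26 | $67.71 | $562.39
2 | $562.39 | $1.12 | $104.87 | $458.64

$458.64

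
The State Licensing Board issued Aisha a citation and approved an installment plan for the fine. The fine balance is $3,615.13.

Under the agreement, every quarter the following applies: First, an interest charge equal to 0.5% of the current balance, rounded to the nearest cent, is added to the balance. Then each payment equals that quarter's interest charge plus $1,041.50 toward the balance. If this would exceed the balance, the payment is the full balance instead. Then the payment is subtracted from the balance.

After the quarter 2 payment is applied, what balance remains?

$1,532.13

Quarter 1: opening $3,615.13; interest $18.08 → $3,633.21; payment $1,059.58; balance $2,573.63
Quarter 2: opening $2,573.63; interest $12.87 → $2,586.50; payment $1,054.37; balance $1,532.13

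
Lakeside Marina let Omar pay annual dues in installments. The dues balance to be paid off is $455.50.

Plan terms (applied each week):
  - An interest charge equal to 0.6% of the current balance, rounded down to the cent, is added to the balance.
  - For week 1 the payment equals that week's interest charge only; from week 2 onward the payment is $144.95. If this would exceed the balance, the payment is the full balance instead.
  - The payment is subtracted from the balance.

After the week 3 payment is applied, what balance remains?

$170.20

# | Opening | Interest | Payment | End bal
1 | $455.50 | $2.73 | $2.73 | $455.50
2 | $455.50 | $2.73 | $144.95 | $313.28
3 | $313.28 | $1.87 | $144.95 | $170.20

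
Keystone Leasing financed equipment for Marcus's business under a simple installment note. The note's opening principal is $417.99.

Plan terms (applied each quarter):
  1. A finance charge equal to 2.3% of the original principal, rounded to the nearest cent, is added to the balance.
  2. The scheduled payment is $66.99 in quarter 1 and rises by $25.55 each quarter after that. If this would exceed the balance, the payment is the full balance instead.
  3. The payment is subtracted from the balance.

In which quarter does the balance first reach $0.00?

5

Quarter 1: $417.99 +$9.61 interest = $427.60; pay $66.99 → $360.61
Quarter 2: $360.61 +$9.61 interest = $370.22; pay $92.54 → $277.68
Quarter 3: $277.68 +$9.61 interest = $287.29; pay $118.09 → $169.20
Quarter 4: $169.20 +$9.61 interest = $178.81; pay $143.64 → $35.17
Quarter 5: $35.17 +$9.61 interest = $44.78; pay $44.78 → $0.00
Balance reaches $0.00 in quarter 5.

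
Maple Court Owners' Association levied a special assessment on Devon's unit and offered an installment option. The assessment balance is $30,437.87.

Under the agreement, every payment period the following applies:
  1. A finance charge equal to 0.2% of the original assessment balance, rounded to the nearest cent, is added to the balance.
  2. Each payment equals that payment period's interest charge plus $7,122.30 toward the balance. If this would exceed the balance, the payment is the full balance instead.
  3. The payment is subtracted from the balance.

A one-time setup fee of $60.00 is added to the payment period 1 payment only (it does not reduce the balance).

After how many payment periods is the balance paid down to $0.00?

5

# | Opening | Interest | Payment | Fee | End bal
1 | $30,437.87 | $60.88 | $7,183.18 | $60.00 | $23,315.57
2 | $23,315.57 | $60.88 | $7,183.18 | — | $16,193.27
3 | $16,193.27 | $60.88 | $7,183.18 | — | $9,070.97
4 | $9,070.97 | $60.88 | $7,183.18 | — | $1,948.67
5 | $1,948.67 | $60.88 | $2,009.55 | — | $0.00
Balance reaches $0.00 in payment period 5.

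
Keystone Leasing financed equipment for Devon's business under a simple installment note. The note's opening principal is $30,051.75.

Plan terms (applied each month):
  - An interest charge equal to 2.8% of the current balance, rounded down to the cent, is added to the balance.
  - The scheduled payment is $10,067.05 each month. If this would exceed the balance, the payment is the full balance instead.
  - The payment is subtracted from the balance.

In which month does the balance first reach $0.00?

Month 1: opening $30,051.75; interest $841.44 → $30,893.19; payment $10,067.05; balance $20,826.14
Month 2: opening $20,826.14; interest $583.13 → $21,409.27; payment $10,067.05; balance $11,342.22
Month 3: opening $11,342.22; interest $317.58 → $11,659.80; payment $10,067.05; balance $1,592.75
Month 4: opening $1,592.75; interest $44.59 → $1,637.34; payment $1,637.34; balance $0.00
Balance reaches $0.00 in month 4.

4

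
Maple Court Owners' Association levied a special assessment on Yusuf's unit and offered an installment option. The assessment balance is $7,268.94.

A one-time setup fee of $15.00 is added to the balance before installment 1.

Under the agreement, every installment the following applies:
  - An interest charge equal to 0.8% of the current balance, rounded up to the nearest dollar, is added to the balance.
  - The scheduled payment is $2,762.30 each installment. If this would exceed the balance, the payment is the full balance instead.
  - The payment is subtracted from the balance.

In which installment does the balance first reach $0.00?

Installment 1: opening $7,283.94; interest $59.00 → $7,342.94; payment $2,762.30; balance $4,580.64
Installment 2: opening $4,580.64; interest $37.00 → $4,617.64; payment $2,762.30; balance $1,855.34
Installment 3: opening $1,855.34; interest $15.00 → $1,870.34; payment $1,870.34; balance $0.00
Balance reaches $0.00 in installment 3.

3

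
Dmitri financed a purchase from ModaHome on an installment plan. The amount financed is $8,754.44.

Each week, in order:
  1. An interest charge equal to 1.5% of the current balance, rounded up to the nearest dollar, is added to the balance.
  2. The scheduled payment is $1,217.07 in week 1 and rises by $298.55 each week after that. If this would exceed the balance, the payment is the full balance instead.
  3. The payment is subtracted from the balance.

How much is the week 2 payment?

Week 1: $8,754.44 +$132.00 interest = $8,886.44; pay $1,217.07 → $7,669.37
Week 2: $7,669.37 +$116.00 interest = $7,785.37; pay $1,515.62 → $6,269.75

$1,515.62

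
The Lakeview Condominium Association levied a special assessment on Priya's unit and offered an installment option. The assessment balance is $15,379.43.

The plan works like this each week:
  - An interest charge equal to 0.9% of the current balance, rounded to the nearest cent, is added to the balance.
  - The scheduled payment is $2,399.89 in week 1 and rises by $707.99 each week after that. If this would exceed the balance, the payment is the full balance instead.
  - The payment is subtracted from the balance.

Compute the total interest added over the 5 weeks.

$422.68

Week 1: $15,379.43 +$138.41 interest = $15,517.84; pay $2,399.89 → $13,117.95
Week 2: $13,117.95 +$118.06 interest = $13,236.01; pay $3,107.88 → $10,128.13
Week 3: $10,128.13 +$91.15 interest = $10,219.28; pay $3,815.87 → $6,403.41
Week 4: $6,403.41 +$57.63 interest = $6,461.04; pay $4,523.86 → $1,937.18
Week 5: $1,937.18 +$17.43 interest = $1,954.61; pay $1,954.61 → $0.00
Total interest: $138.41 + $118.06 + $91.15 + $57.63 + $17.43 = $422.68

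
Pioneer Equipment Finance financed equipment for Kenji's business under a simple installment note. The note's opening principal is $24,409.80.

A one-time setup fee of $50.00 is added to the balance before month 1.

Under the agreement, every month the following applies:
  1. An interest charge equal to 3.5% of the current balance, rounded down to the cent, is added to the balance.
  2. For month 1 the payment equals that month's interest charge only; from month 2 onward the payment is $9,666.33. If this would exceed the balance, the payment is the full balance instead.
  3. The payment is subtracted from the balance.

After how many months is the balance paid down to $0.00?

4

Month 1: opening $24,459.80; interest $856.09 → $25,315.89; payment $856.09; balance $24,459.80
Month 2: opening $24,459.80; interest $856.09 → $25,315.89; payment $9,666.33; balance $15,649.56
Month 3: opening $15,649.56; interest $547.73 → $16,197.29; payment $9,666.33; balance $6,530.96
Month 4: opening $6,530.96; interest $228.58 → $6,759.54; payment $6,759.54; balance $0.00
Balance reaches $0.00 in month 4.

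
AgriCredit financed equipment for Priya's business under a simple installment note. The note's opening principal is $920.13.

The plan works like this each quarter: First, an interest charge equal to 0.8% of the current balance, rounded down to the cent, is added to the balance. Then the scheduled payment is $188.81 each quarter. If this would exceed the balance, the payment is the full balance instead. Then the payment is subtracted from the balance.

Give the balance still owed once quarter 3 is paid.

$371.40

# | Opening | Interest | Payment | End bal
1 | $920.13 | $7.36 | $188.81 | $738.68
2 | $738.68 | $5.90 | $188.81 | $555.77
3 | $555.77 | $4.44 | $188.81 | $371.40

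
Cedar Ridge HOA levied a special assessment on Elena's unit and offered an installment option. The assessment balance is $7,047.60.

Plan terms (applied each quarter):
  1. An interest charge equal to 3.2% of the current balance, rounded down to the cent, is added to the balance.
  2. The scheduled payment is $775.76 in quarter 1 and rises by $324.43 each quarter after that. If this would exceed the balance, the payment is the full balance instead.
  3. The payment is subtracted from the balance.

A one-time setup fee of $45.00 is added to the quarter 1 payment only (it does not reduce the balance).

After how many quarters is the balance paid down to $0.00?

6

Quarter 1: $7,047.60 +$225.52 interest = $7,273.12; pay $775.76 (+ $45.00 fee) → $6,497.36
Quarter 2: $6,497.36 +$207.91 interest = $6,705.27; pay $1,100.19 → $5,605.08
Quarter 3: $5,605.08 +$179.36 interest = $5,784.44; pay $1,424.62 → $4,359.82
Quarter 4: $4,359.82 +$139.51 interest = $4,499.33; pay $1,749.05 → $2,750.28
Quarter 5: $2,750.28 +$88.00 interest = $2,838.28; pay $2,073.48 → $764.80
Quarter 6: $764.80 +$24.47 interest = $789.27; pay $789.27 → $0.00
Balance reaches $0.00 in quarter 6.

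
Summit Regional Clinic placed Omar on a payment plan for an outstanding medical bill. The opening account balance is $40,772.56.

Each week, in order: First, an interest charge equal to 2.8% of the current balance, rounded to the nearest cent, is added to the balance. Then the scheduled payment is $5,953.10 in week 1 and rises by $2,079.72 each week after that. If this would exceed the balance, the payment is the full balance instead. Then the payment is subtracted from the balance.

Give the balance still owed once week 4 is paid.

$7,990.29

# | Opening | Interest | Payment | End bal
1 | $40,772.56 | $1,141.63 | $5,953.10 | $35,961.09
2 | $35,961.09 | $1,006.91 | $8,032.82 | $28,935.18
3 | $28,935.18 | $810.19 | $10,112.54 | $19,632.83
4 | $19,632.83 | $549.72 | $12,192.26 | $7,990.29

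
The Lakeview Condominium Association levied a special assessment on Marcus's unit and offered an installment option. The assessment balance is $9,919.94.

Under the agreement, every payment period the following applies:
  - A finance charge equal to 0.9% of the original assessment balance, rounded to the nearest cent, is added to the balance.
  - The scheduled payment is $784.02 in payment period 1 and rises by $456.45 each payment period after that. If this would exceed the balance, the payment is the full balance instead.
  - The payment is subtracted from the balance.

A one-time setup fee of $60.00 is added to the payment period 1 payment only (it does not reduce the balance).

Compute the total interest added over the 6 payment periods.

$535.68

Payment period 1: opening $9,919.94; interest $89.28 → $10,009.22; payment $784.02 (+ $60.00 fee); balance $9,225.20
Payment period 2: opening $9,225.20; interest $89.28 → $9,314.48; payment $1,240.47; balance $8,074.01
Payment period 3: opening $8,074.01; interest $89.28 → $8,163.29; payment $1,696.92; balance $6,466.37
Payment period 4: opening $6,466.37; interest $89.28 → $6,555.65; payment $2,153.37; balance $4,402.28
Payment period 5: opening $4,402.28; interest $89.28 → $4,491.56; payment $2,609.82; balance $1,881.74
Payment period 6: opening $1,881.74; interest $89.28 → $1,971.02; payment $1,971.02; balance $0.00
Total interest: $89.28 + $89.28 + $89.28 + $89.28 + $89.28 + $89.28 = $535.68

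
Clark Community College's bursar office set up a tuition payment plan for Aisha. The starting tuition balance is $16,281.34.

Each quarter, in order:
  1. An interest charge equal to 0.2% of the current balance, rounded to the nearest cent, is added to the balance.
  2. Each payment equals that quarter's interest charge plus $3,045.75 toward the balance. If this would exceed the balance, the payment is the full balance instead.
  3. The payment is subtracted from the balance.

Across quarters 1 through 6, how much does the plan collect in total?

$16,385.35

Quarter 1: opening $16,281.34; interest $32.56 → $16,313.90; payment $3,078.31; balance $13,235.59
Quarter 2: opening $13,235.59; interest $26.47 → $13,262.06; payment $3,072.22; balance $10,189.84
Quarter 3: opening $10,189.84; interest $20.38 → $10,210.22; payment $3,066.13; balance $7,144.09
Quarter 4: opening $7,144.09; interest $14.29 → $7,158.38; payment $3,060.04; balance $4,098.34
Quarter 5: opening $4,098.34; interest $8.20 → $4,106.54; payment $3,053.95; balance $1,052.59
Quarter 6: opening $1,052.59; interest $2.11 → $1,054.70; payment $1,054.70; balance $0.00
Total paid: $16,385.35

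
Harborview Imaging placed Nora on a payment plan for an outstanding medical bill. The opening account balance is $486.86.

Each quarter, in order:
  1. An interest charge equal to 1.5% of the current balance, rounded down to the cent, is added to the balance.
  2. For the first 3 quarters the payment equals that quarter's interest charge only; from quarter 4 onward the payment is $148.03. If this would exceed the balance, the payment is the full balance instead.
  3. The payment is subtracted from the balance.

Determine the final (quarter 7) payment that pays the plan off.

# | Opening | Interest | Payment | End bal
1 | $486.86 | $7.30 | $7.30 | $486.86
2 | $486.86 | $7.30 | $7.30 | $486.86
3 | $486.86 | $7.30 | $7.30 | $486.86
4 | $486.86 | $7.30 | $148.03 | $346.13
5 | $346.13 | $5.19 | $148.03 | $203.29
6 | $203.29 | $3.04 | $148.03 | $58.30
7 | $58.30 | $0.87 | $59.17 | $0.00

$59.17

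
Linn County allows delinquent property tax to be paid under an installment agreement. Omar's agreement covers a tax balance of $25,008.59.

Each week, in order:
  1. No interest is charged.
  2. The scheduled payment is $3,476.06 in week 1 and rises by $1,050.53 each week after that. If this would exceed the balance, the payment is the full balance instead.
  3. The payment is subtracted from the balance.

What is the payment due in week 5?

# | Opening | Payment | End bal
1 | $25,008.59 | $3,476.06 | $21,532.53
2 | $21,532.53 | $4,526.59 | $17,005.94
3 | $17,005.94 | $5,577.12 | $11,428.82
4 | $11,428.82 | $6,627.65 | $4,801.17
5 | $4,801.17 | $4,801.17 | $0.00

$4,801.17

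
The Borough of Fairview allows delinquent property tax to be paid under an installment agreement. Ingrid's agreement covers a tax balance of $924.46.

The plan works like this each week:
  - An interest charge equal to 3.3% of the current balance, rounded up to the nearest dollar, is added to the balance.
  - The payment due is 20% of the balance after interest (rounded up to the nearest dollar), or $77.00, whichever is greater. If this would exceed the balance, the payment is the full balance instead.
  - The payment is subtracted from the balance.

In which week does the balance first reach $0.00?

# | Opening | Interest | Payment | End bal
1 | $924.46 | $31.00 | $192.00 | $763.46
2 | $763.46 | $26.00 | $158.00 | $631.46
3 | $631.46 | $21.00 | $131.00 | $521.46
4 | $521.46 | $18.00 | $108.00 | $431.46
5 | $431.46 | $15.00 | $90.00 | $356.46
6 | $356.46 | $12.00 | $77.00 | $291.46
7 | $291.46 | $10.00 | $77.00 | $224.46
8 | $224.46 | $8.00 | $77.00 | $155.46
9 | $155.46 | $6.00 | $77.00 | $84.46
10 | $84.46 | $3.00 | $77.00 | $10.46
11 | $10.46 | $1.00 | $11.46 | $0.00
Balance reaches $0.00 in week 11.

11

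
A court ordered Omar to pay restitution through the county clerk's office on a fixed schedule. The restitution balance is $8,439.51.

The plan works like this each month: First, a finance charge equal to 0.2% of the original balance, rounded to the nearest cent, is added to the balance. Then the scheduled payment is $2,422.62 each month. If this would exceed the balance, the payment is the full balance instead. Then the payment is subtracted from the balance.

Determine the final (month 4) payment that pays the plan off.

# | Opening | Interest | Payment | End bal
1 | $8,439.51 | $16.88 | $2,422.62 | $6,033.77
2 | $6,033.77 | $16.88 | $2,422.62 | $3,628.03
3 | $3,628.03 | $16.88 | $2,422.62 | $1,222.29
4 | $1,222.29 | $16.88 | $1,239.17 | $0.00

$1,239.17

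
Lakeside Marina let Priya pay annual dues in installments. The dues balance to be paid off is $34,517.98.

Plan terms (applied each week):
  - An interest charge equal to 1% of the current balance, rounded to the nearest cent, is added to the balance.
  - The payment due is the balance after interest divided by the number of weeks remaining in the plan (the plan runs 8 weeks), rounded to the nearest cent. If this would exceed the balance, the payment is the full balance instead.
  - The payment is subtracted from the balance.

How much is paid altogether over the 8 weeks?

# | Opening | Interest | Payment | End bal
1 | $34,517.98 | $345.18 | $4,357.90 | $30,505.26
2 | $30,505.26 | $305.05 | $4,401.47 | $26,408.84
3 | $26,408.84 | $264.09 | $4,445.49 | $22,227.44
4 | $22,227.44 | $222.27 | $4,489.94 | $17,959.77
5 | $17,959.77 | $179.60 | $4,534.84 | $13,604.53
6 | $13,604.53 | $136.05 | $4,580.19 | $9,160.39
7 | $9,160.39 | $91.60 | $4,626.00 | $4,625.99
8 | $4,625.99 | $46.26 | $4,672.25 | $0.00
Total paid: $36,108.08

$36,108.08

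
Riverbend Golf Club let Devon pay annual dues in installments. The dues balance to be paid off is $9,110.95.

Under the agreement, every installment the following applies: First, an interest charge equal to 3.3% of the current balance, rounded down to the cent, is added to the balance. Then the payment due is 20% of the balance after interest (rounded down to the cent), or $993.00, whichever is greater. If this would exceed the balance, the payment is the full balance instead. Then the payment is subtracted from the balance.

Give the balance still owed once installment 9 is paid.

$0.00

Installment 1: $9,110.95 +$300.66 interest = $9,411.61; pay $1,882.32 → $7,529.29
Installment 2: $7,529.29 +$248.46 interest = $7,777.75; pay $1,555.55 → $6,222.20
Installment 3: $6,222.20 +$205.33 interest = $6,427.53; pay $1,285.50 → $5,142.03
Installment 4: $5,142.03 +$169.68 interest = $5,311.71; pay $1,062.34 → $4,249.37
Installment 5: $4,249.37 +$140.22 interest = $4,389.59; pay $993.00 → $3,396.59
Installment 6: $3,396.59 +$112.08 interest = $3,508.67; pay $993.00 → $2,515.67
Installment 7: $2,515.67 +$83.01 interest = $2,598.68; pay $993.00 → $1,605.68
Installment 8: $1,605.68 +$52.98 interest = $1,658.66; pay $993.00 → $665.66
Installment 9: $665.66 +$21.96 interest = $687.62; pay $687.62 → $0.00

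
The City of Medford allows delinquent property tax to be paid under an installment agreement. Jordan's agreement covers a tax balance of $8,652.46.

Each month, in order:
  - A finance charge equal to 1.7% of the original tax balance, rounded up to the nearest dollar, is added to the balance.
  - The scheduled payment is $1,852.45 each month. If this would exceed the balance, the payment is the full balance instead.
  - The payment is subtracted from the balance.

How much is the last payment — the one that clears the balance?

Month 1: opening $8,652.46; interest $148.00 → $8,800.46; payment $1,852.45; balance $6,948.01
Month 2: opening $6,948.01; interest $148.00 → $7,096.01; payment $1,852.45; balance $5,243.56
Month 3: opening $5,243.56; interest $148.00 → $5,391.56; payment $1,852.45; balance $3,539.11
Month 4: opening $3,539.11; interest $148.00 → $3,687.11; payment $1,852.45; balance $1,834.66
Month 5: opening $1,834.66; interest $148.00 → $1,982.66; payment $1,852.45; balance $130.21
Month 6: opening $130.21; interest $148.00 → $278.21; payment $278.21; balance $0.00

$278.21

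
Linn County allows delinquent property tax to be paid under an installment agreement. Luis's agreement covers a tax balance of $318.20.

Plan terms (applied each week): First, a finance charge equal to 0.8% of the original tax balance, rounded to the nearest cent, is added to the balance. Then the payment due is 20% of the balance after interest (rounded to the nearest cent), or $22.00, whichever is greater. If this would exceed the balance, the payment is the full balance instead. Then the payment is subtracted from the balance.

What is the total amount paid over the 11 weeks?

$346.25

Week 1: $318.20 +$2.55 interest = $320.75; pay $64.15 → $256.60
Week 2: $256.60 +$2.55 interest = $259.15; pay $51.83 → $207.32
Week 3: $207.32 +$2.55 interest = $209.87; pay $41.97 → $167.90
Week 4: $167.90 +$2.55 interest = $170.45; pay $34.09 → $136.36
Week 5: $136.36 +$2.55 interest = $138.91; pay $27.78 → $111.13
Week 6: $111.13 +$2.55 interest = $113.68; pay $22.74 → $90.94
Week 7: $90.94 +$2.55 interest = $93.49; pay $22.00 → $71.49
Week 8: $71.49 +$2.55 interest = $74.04; pay $22.00 → $52.04
Week 9: $52.04 +$2.55 interest = $54.59; pay $22.00 → $32.59
Week 10: $32.59 +$2.55 interest = $35.14; pay $22.00 → $13.14
Week 11: $13.14 +$2.55 interest = $15.69; pay $15.69 → $0.00
Total paid: $346.25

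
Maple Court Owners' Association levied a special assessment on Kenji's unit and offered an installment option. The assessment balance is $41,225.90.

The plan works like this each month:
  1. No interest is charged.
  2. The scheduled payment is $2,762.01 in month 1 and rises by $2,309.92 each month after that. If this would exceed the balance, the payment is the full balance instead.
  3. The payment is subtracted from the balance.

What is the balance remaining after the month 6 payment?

Month 1: $41,225.90 − $2,762.01 → $38,463.89
Month 2: $38,463.89 − $5,071.93 → $33,391.96
Month 3: $33,391.96 − $7,381.85 → $26,010.11
Month 4: $26,010.11 − $9,691.77 → $16,318.34
Month 5: $16,318.34 − $12,001.69 → $4,316.65
Month 6: $4,316.65 − $4,316.65 → $0.00

$0.00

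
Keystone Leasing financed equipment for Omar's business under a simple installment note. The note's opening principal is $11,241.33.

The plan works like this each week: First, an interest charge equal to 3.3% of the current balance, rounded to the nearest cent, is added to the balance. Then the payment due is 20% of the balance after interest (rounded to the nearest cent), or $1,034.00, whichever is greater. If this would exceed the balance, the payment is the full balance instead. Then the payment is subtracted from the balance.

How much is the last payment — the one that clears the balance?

$607.81

# | Opening | Interest | Payment | End bal
1 | $11,241.33 | $370.96 | $2,322.46 | $9,289.83
2 | $9,289.83 | $306.56 | $1,919.28 | $7,677.11
3 | $7,677.11 | $253.34 | $1,586.09 | $6,344.36
4 | $6,344.36 | $209.36 | $1,310.74 | $5,242.98
5 | $5,242.98 | $173.02 | $1,083.20 | $4,332.80
6 | $4,332.80 | $142.98 | $1,034.00 | $3,441.78
7 | $3,441.78 | $113.58 | $1,034.00 | $2,521.36
8 | $2,521.36 | $83.20 | $1,034.00 | $1,570.56
9 | $1,570.56 | $51.83 | $1,034.00 | $588.39
10 | $588.39 | $19.42 | $607.81 | $0.00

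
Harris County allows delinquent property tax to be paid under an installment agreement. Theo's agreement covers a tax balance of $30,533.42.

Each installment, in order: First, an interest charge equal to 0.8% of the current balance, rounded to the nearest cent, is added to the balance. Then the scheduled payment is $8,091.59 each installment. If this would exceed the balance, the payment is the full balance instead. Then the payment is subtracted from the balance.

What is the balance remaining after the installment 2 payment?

# | Opening | Interest | Payment | End bal
1 | $30,533.42 | $244.27 | $8,091.59 | $22,686.10
2 | $22,686.10 | $181.49 | $8,091.59 | $14,776.00

$14,776.00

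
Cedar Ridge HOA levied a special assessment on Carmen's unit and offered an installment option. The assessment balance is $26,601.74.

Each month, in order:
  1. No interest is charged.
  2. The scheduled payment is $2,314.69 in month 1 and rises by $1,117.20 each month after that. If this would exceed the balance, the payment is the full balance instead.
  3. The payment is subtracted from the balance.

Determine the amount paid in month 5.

$6,783.49

# | Opening | Payment | End bal
1 | $26,601.74 | $2,314.69 | $24,287.05
2 | $24,287.05 | $3,431.89 | $20,855.16
3 | $20,855.16 | $4,549.09 | $16,306.07
4 | $16,306.07 | $5,666.29 | $10,639.78
5 | $10,639.78 | $6,783.49 | $3,856.29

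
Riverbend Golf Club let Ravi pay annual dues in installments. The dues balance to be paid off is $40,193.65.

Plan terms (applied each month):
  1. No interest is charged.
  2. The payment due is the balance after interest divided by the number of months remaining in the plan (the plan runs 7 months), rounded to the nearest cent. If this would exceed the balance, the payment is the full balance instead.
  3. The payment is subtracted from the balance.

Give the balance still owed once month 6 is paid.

$5,741.95

# | Opening | Payment | End bal
1 | $40,193.65 | $5,741.95 | $34,451.70
2 | $34,451.70 | $5,741.95 | $28,709.75
3 | $28,709.75 | $5,741.95 | $22,967.80
4 | $22,967.80 | $5,741.95 | $17,225.85
5 | $17,225.85 | $5,741.95 | $11,483.90
6 | $11,483.90 | $5,741.95 | $5,741.95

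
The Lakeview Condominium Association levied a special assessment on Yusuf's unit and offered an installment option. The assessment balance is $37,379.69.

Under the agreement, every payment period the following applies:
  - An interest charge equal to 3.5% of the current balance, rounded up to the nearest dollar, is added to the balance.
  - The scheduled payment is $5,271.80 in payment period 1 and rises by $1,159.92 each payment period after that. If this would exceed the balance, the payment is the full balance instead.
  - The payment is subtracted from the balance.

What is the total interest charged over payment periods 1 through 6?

Payment period 1: $37,379.69 +$1,309.00 interest = $38,688.69; pay $5,271.80 → $33,416.89
Payment period 2: $33,416.89 +$1,170.00 interest = $34,586.89; pay $6,431.72 → $28,155.17
Payment period 3: $28,155.17 +$986.00 interest = $29,141.17; pay $7,591.64 → $21,549.53
Payment period 4: $21,549.53 +$755.00 interest = $22,304.53; pay $8,751.56 → $13,552.97
Payment period 5: $13,552.97 +$475.00 interest = $14,027.97; pay $9,911.48 → $4,116.49
Payment period 6: $4,116.49 +$145.00 interest = $4,261.49; pay $4,261.49 → $0.00
Total interest: $1,309.00 + $1,170.00 + $986.00 + $755.00 + $475.00 + $145.00 = $4,840.00

$4,840.00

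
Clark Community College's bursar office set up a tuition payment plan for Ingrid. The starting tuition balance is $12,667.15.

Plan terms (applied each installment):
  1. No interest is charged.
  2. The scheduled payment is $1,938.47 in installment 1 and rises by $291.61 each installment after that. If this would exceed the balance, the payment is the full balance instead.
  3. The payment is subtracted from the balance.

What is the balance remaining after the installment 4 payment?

# | Opening | Payment | End bal
1 | $12,667.15 | $1,938.47 | $10,728.68
2 | $10,728.68 | $2,230.08 | $8,498.60
3 | $8,498.60 | $2,521.69 | $5,976.91
4 | $5,976.91 | $2,813.30 | $3,163.61

$3,163.61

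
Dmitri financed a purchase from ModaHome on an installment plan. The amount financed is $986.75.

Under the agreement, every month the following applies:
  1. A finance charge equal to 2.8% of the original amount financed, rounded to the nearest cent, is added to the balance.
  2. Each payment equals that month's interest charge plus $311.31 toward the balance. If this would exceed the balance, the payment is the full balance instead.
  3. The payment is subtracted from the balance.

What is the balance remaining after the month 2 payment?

$364.13

# | Opening | Interest | Payment | End bal
1 | $986.75 | $27.63 | $338.94 | $675.44
2 | $675.44 | $27.63 | $338.94 | $364.13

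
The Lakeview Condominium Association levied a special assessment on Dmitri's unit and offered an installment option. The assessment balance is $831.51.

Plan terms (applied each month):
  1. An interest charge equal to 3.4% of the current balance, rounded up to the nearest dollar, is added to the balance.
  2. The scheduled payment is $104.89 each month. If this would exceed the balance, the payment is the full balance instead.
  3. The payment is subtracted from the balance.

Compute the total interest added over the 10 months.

$161.00

Month 1: $831.51 +$29.00 interest = $860.51; pay $104.89 → $755.62
Month 2: $755.62 +$26.00 interest = $781.62; pay $104.89 → $676.73
Month 3: $676.73 +$24.00 interest = $700.73; pay $104.89 → $595.84
Month 4: $595.84 +$21.00 interest = $616.84; pay $104.89 → $511.95
Month 5: $511.95 +$18.00 interest = $529.95; pay $104.89 → $425.06
Month 6: $425.06 +$15.00 interest = $440.06; pay $104.89 → $335.17
Month 7: $335.17 +$12.00 interest = $347.17; pay $104.89 → $242.28
Month 8: $242.28 +$9.00 interest = $251.28; pay $104.89 → $146.39
Month 9: $146.39 +$5.00 interest = $151.39; pay $104.89 → $46.50
Month 10: $46.50 +$2.00 interest = $48.50; pay $48.50 → $0.00
Total interest: $29.00 + $26.00 + $24.00 + $21.00 + $18.00 + $15.00 + $12.00 + $9.00 + $5.00 + $2.00 = $161.00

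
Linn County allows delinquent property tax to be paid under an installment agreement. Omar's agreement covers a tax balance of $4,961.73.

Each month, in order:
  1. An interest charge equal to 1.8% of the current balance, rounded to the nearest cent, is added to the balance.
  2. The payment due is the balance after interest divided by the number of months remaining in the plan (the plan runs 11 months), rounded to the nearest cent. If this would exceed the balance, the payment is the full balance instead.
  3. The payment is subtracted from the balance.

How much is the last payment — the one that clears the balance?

$548.86

# | Opening | Interest | Payment | End bal
1 | $4,961.73 | $89.31 | $459.19 | $4,591.85
2 | $4,591.85 | $82.65 | $467.45 | $4,207.05
3 | $4,207.05 | $75.73 | $475.86 | $3,806.92
4 | $3,806.92 | $68.52 | $484.43 | $3,391.01
5 | $3,391.01 | $61.04 | $493.15 | $2,958.90
6 | $2,958.90 | $53.26 | $502.03 | $2,510.13
7 | $2,510.13 | $45.18 | $511.06 | $2,044.25
8 | $2,044.25 | $36.80 | $520.26 | $1,560.79
9 | $1,560.79 | $28.09 | $529.63 | $1,059.25
10 | $1,059.25 | $19.07 | $539.16 | $539.16
11 | $539.16 | $9.70 | $548.86 | $0.00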